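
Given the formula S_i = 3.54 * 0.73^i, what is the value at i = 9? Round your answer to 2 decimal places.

S_9 = 3.54 * 0.73^9 ≈ 3.54 * 0.0589 ≈ 0.21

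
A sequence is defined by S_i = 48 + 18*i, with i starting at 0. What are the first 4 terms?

This is an arithmetic sequence.
i=0: S_0 = 48 + 18*0 = 48
i=1: S_1 = 48 + 18*1 = 66
i=2: S_2 = 48 + 18*2 = 84
i=3: S_3 = 48 + 18*3 = 102
The first 4 terms are: [48, 66, 84, 102]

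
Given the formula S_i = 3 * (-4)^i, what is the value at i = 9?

S_9 = 3 * (-4)^9 = 3 * -262144 = -786432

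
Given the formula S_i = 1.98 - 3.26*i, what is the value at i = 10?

S_10 = 1.98 + -3.26*10 = 1.98 + -32.6 = -30.62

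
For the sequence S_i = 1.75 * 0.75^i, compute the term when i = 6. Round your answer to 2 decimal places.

S_6 = 1.75 * 0.75^6 ≈ 1.75 * 0.178 ≈ 0.31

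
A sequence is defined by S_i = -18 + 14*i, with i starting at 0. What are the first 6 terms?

This is an arithmetic sequence.
i=0: S_0 = -18 + 14*0 = -18
i=1: S_1 = -18 + 14*1 = -4
i=2: S_2 = -18 + 14*2 = 10
i=3: S_3 = -18 + 14*3 = 24
i=4: S_4 = -18 + 14*4 = 38
i=5: S_5 = -18 + 14*5 = 52
The first 6 terms are: [-18, -4, 10, 24, 38, 52]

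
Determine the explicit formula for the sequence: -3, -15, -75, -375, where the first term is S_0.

Check ratios: -15 / -3 = 5.0
Common ratio r = 5.
First term a = -3.
Formula: S_i = -3 * 5^i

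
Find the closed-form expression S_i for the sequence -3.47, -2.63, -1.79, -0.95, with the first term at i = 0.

Check differences: -2.63 - -3.47 = 0.84
-1.79 - -2.63 = 0.84
Common difference d = 0.84.
First term a = -3.47.
Formula: S_i = -3.47 + 0.84*i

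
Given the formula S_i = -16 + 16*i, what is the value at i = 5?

S_5 = -16 + 16*5 = -16 + 80 = 64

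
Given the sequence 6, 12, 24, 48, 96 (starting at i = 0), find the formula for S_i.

Check ratios: 12 / 6 = 2.0
Common ratio r = 2.
First term a = 6.
Formula: S_i = 6 * 2^i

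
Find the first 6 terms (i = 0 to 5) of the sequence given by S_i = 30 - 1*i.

This is an arithmetic sequence.
i=0: S_0 = 30 + -1*0 = 30
i=1: S_1 = 30 + -1*1 = 29
i=2: S_2 = 30 + -1*2 = 28
i=3: S_3 = 30 + -1*3 = 27
i=4: S_4 = 30 + -1*4 = 26
i=5: S_5 = 30 + -1*5 = 25
The first 6 terms are: [30, 29, 28, 27, 26, 25]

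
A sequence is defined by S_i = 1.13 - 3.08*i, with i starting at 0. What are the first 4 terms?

This is an arithmetic sequence.
i=0: S_0 = 1.13 + -3.08*0 = 1.13
i=1: S_1 = 1.13 + -3.08*1 = -1.95
i=2: S_2 = 1.13 + -3.08*2 = -5.03
i=3: S_3 = 1.13 + -3.08*3 = -8.11
The first 4 terms are: [1.13, -1.95, -5.03, -8.11]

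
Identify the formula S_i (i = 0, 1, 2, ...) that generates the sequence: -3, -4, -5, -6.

Check differences: -4 - -3 = -1
-5 - -4 = -1
Common difference d = -1.
First term a = -3.
Formula: S_i = -3 - 1*i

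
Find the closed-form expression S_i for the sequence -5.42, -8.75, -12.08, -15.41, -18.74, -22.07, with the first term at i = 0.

Check differences: -8.75 - -5.42 = -3.33
-12.08 - -8.75 = -3.33
Common difference d = -3.33.
First term a = -5.42.
Formula: S_i = -5.42 - 3.33*i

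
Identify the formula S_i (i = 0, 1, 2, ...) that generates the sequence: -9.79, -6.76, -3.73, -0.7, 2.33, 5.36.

Check differences: -6.76 - -9.79 = 3.03
-3.73 - -6.76 = 3.03
Common difference d = 3.03.
First term a = -9.79.
Formula: S_i = -9.79 + 3.03*i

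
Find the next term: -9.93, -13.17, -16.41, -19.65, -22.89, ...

Differences: -13.17 - -9.93 = -3.24
This is an arithmetic sequence with common difference d = -3.24.
Next term = -22.89 + -3.24 = -26.13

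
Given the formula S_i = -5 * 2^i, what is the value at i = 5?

S_5 = -5 * 2^5 = -5 * 32 = -160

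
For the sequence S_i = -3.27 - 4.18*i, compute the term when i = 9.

S_9 = -3.27 + -4.18*9 = -3.27 + -37.62 = -40.89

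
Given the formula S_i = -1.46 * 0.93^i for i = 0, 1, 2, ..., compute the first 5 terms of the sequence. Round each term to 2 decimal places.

This is a geometric sequence.
i=0: S_0 = -1.46 * 0.93^0 = -1.46
i=1: S_1 = -1.46 * 0.93^1 ≈ -1.36
i=2: S_2 = -1.46 * 0.93^2 ≈ -1.26
i=3: S_3 = -1.46 * 0.93^3 ≈ -1.17
i=4: S_4 = -1.46 * 0.93^4 ≈ -1.09
The first 5 terms are: [-1.46, -1.36, -1.26, -1.17, -1.09]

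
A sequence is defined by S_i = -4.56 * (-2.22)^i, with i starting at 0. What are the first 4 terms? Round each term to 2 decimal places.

This is a geometric sequence.
i=0: S_0 = -4.56 * (-2.22)^0 = -4.56
i=1: S_1 = -4.56 * (-2.22)^1 ≈ 10.12
i=2: S_2 = -4.56 * (-2.22)^2 ≈ -22.47
i=3: S_3 = -4.56 * (-2.22)^3 ≈ 49.89
The first 4 terms are: [-4.56, 10.12, -22.47, 49.89]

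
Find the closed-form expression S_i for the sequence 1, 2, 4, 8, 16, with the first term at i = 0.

Check ratios: 2 / 1 = 2.0
Common ratio r = 2.
First term a = 1.
Formula: S_i = 1 * 2^i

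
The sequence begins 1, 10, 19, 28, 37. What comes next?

Differences: 10 - 1 = 9
This is an arithmetic sequence with common difference d = 9.
Next term = 37 + 9 = 46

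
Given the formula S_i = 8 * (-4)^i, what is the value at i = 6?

S_6 = 8 * (-4)^6 = 8 * 4096 = 32768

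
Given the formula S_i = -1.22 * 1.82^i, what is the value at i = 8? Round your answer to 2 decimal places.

S_8 = -1.22 * 1.82^8 ≈ -1.22 * 120.3846 ≈ -146.87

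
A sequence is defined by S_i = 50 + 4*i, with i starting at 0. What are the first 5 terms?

This is an arithmetic sequence.
i=0: S_0 = 50 + 4*0 = 50
i=1: S_1 = 50 + 4*1 = 54
i=2: S_2 = 50 + 4*2 = 58
i=3: S_3 = 50 + 4*3 = 62
i=4: S_4 = 50 + 4*4 = 66
The first 5 terms are: [50, 54, 58, 62, 66]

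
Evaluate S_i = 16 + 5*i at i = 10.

S_10 = 16 + 5*10 = 16 + 50 = 66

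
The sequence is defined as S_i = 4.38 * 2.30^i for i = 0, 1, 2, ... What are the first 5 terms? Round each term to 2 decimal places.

This is a geometric sequence.
i=0: S_0 = 4.38 * 2.3^0 = 4.38
i=1: S_1 = 4.38 * 2.3^1 ≈ 10.07
i=2: S_2 = 4.38 * 2.3^2 ≈ 23.17
i=3: S_3 = 4.38 * 2.3^3 ≈ 53.29
i=4: S_4 = 4.38 * 2.3^4 ≈ 122.57
The first 5 terms are: [4.38, 10.07, 23.17, 53.29, 122.57]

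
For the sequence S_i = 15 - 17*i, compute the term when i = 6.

S_6 = 15 + -17*6 = 15 + -102 = -87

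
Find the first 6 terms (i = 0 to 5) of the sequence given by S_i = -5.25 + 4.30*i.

This is an arithmetic sequence.
i=0: S_0 = -5.25 + 4.3*0 = -5.25
i=1: S_1 = -5.25 + 4.3*1 = -0.95
i=2: S_2 = -5.25 + 4.3*2 = 3.35
i=3: S_3 = -5.25 + 4.3*3 = 7.65
i=4: S_4 = -5.25 + 4.3*4 = 11.95
i=5: S_5 = -5.25 + 4.3*5 = 16.25
The first 6 terms are: [-5.25, -0.95, 3.35, 7.65, 11.95, 16.25]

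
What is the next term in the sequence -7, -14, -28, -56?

Ratios: -14 / -7 = 2.0
This is a geometric sequence with common ratio r = 2.
Next term = -56 * 2 = -112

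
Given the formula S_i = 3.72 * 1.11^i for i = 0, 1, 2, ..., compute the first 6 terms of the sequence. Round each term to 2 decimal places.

This is a geometric sequence.
i=0: S_0 = 3.72 * 1.11^0 = 3.72
i=1: S_1 = 3.72 * 1.11^1 ≈ 4.13
i=2: S_2 = 3.72 * 1.11^2 ≈ 4.58
i=3: S_3 = 3.72 * 1.11^3 ≈ 5.09
i=4: S_4 = 3.72 * 1.11^4 ≈ 5.65
i=5: S_5 = 3.72 * 1.11^5 ≈ 6.27
The first 6 terms are: [3.72, 4.13, 4.58, 5.09, 5.65, 6.27]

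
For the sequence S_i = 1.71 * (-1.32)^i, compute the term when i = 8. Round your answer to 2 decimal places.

S_8 = 1.71 * (-1.32)^8 ≈ 1.71 * 9.217 ≈ 15.76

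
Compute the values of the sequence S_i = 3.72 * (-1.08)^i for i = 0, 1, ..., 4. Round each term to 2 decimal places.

This is a geometric sequence.
i=0: S_0 = 3.72 * (-1.08)^0 = 3.72
i=1: S_1 = 3.72 * (-1.08)^1 ≈ -4.02
i=2: S_2 = 3.72 * (-1.08)^2 ≈ 4.34
i=3: S_3 = 3.72 * (-1.08)^3 ≈ -4.69
i=4: S_4 = 3.72 * (-1.08)^4 ≈ 5.06
The first 5 terms are: [3.72, -4.02, 4.34, -4.69, 5.06]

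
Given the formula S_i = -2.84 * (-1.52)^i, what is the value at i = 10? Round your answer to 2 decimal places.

S_10 = -2.84 * (-1.52)^10 ≈ -2.84 * 65.8318 ≈ -186.96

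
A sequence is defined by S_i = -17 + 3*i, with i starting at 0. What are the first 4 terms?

This is an arithmetic sequence.
i=0: S_0 = -17 + 3*0 = -17
i=1: S_1 = -17 + 3*1 = -14
i=2: S_2 = -17 + 3*2 = -11
i=3: S_3 = -17 + 3*3 = -8
The first 4 terms are: [-17, -14, -11, -8]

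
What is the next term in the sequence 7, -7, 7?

Ratios: -7 / 7 = -1.0
This is a geometric sequence with common ratio r = -1.
Next term = 7 * -1 = -7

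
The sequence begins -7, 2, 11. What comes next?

Differences: 2 - -7 = 9
This is an arithmetic sequence with common difference d = 9.
Next term = 11 + 9 = 20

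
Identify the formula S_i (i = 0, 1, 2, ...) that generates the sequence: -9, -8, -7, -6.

Check differences: -8 - -9 = 1
-7 - -8 = 1
Common difference d = 1.
First term a = -9.
Formula: S_i = -9 + 1*i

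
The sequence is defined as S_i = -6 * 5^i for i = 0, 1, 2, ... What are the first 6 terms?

This is a geometric sequence.
i=0: S_0 = -6 * 5^0 = -6
i=1: S_1 = -6 * 5^1 = -30
i=2: S_2 = -6 * 5^2 = -150
i=3: S_3 = -6 * 5^3 = -750
i=4: S_4 = -6 * 5^4 = -3750
i=5: S_5 = -6 * 5^5 = -18750
The first 6 terms are: [-6, -30, -150, -750, -3750, -18750]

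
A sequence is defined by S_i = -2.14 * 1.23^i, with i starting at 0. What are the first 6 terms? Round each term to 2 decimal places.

This is a geometric sequence.
i=0: S_0 = -2.14 * 1.23^0 = -2.14
i=1: S_1 = -2.14 * 1.23^1 ≈ -2.63
i=2: S_2 = -2.14 * 1.23^2 ≈ -3.24
i=3: S_3 = -2.14 * 1.23^3 ≈ -3.98
i=4: S_4 = -2.14 * 1.23^4 ≈ -4.9
i=5: S_5 = -2.14 * 1.23^5 ≈ -6.02
The first 6 terms are: [-2.14, -2.63, -3.24, -3.98, -4.9, -6.02]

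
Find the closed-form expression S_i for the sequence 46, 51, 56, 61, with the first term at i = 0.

Check differences: 51 - 46 = 5
56 - 51 = 5
Common difference d = 5.
First term a = 46.
Formula: S_i = 46 + 5*i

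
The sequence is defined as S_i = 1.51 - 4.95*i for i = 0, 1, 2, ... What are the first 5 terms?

This is an arithmetic sequence.
i=0: S_0 = 1.51 + -4.95*0 = 1.51
i=1: S_1 = 1.51 + -4.95*1 = -3.44
i=2: S_2 = 1.51 + -4.95*2 = -8.39
i=3: S_3 = 1.51 + -4.95*3 = -13.34
i=4: S_4 = 1.51 + -4.95*4 = -18.29
The first 5 terms are: [1.51, -3.44, -8.39, -13.34, -18.29]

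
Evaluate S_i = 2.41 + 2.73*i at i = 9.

S_9 = 2.41 + 2.73*9 = 2.41 + 24.57 = 26.98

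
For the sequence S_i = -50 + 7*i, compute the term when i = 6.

S_6 = -50 + 7*6 = -50 + 42 = -8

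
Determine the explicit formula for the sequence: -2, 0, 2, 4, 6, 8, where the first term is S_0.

Check differences: 0 - -2 = 2
2 - 0 = 2
Common difference d = 2.
First term a = -2.
Formula: S_i = -2 + 2*i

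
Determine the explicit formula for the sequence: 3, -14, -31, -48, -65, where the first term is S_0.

Check differences: -14 - 3 = -17
-31 - -14 = -17
Common difference d = -17.
First term a = 3.
Formula: S_i = 3 - 17*i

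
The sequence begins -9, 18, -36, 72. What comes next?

Ratios: 18 / -9 = -2.0
This is a geometric sequence with common ratio r = -2.
Next term = 72 * -2 = -144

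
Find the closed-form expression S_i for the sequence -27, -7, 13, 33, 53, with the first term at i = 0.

Check differences: -7 - -27 = 20
13 - -7 = 20
Common difference d = 20.
First term a = -27.
Formula: S_i = -27 + 20*i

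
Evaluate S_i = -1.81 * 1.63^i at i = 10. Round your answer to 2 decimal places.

S_10 = -1.81 * 1.63^10 ≈ -1.81 * 132.3964 ≈ -239.64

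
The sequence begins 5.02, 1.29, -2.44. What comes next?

Differences: 1.29 - 5.02 = -3.73
This is an arithmetic sequence with common difference d = -3.73.
Next term = -2.44 + -3.73 = -6.17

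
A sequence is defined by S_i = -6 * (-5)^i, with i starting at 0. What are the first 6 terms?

This is a geometric sequence.
i=0: S_0 = -6 * (-5)^0 = -6
i=1: S_1 = -6 * (-5)^1 = 30
i=2: S_2 = -6 * (-5)^2 = -150
i=3: S_3 = -6 * (-5)^3 = 750
i=4: S_4 = -6 * (-5)^4 = -3750
i=5: S_5 = -6 * (-5)^5 = 18750
The first 6 terms are: [-6, 30, -150, 750, -3750, 18750]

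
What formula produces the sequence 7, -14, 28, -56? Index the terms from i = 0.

Check ratios: -14 / 7 = -2.0
Common ratio r = -2.
First term a = 7.
Formula: S_i = 7 * (-2)^i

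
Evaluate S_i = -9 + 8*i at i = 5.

S_5 = -9 + 8*5 = -9 + 40 = 31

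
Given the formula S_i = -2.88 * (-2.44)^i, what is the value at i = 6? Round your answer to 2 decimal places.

S_6 = -2.88 * (-2.44)^6 ≈ -2.88 * 211.0275 ≈ -607.76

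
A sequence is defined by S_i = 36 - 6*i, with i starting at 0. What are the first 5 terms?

This is an arithmetic sequence.
i=0: S_0 = 36 + -6*0 = 36
i=1: S_1 = 36 + -6*1 = 30
i=2: S_2 = 36 + -6*2 = 24
i=3: S_3 = 36 + -6*3 = 18
i=4: S_4 = 36 + -6*4 = 12
The first 5 terms are: [36, 30, 24, 18, 12]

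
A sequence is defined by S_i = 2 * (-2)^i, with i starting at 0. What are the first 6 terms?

This is a geometric sequence.
i=0: S_0 = 2 * (-2)^0 = 2
i=1: S_1 = 2 * (-2)^1 = -4
i=2: S_2 = 2 * (-2)^2 = 8
i=3: S_3 = 2 * (-2)^3 = -16
i=4: S_4 = 2 * (-2)^4 = 32
i=5: S_5 = 2 * (-2)^5 = -64
The first 6 terms are: [2, -4, 8, -16, 32, -64]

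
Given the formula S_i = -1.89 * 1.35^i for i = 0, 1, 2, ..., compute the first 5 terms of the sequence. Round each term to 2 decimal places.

This is a geometric sequence.
i=0: S_0 = -1.89 * 1.35^0 = -1.89
i=1: S_1 = -1.89 * 1.35^1 ≈ -2.55
i=2: S_2 = -1.89 * 1.35^2 ≈ -3.44
i=3: S_3 = -1.89 * 1.35^3 ≈ -4.65
i=4: S_4 = -1.89 * 1.35^4 ≈ -6.28
The first 5 terms are: [-1.89, -2.55, -3.44, -4.65, -6.28]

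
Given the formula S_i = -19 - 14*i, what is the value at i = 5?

S_5 = -19 + -14*5 = -19 + -70 = -89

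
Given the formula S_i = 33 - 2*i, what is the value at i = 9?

S_9 = 33 + -2*9 = 33 + -18 = 15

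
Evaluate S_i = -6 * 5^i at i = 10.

S_10 = -6 * 5^10 = -6 * 9765625 = -58593750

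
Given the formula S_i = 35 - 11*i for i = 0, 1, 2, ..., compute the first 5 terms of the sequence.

This is an arithmetic sequence.
i=0: S_0 = 35 + -11*0 = 35
i=1: S_1 = 35 + -11*1 = 24
i=2: S_2 = 35 + -11*2 = 13
i=3: S_3 = 35 + -11*3 = 2
i=4: S_4 = 35 + -11*4 = -9
The first 5 terms are: [35, 24, 13, 2, -9]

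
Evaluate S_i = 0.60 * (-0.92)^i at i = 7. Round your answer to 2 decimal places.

S_7 = 0.6 * (-0.92)^7 ≈ 0.6 * -0.5578 ≈ -0.33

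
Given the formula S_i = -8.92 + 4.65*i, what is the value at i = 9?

S_9 = -8.92 + 4.65*9 = -8.92 + 41.85 = 32.93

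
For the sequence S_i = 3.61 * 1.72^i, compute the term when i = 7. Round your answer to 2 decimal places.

S_7 = 3.61 * 1.72^7 ≈ 3.61 * 44.5348 ≈ 160.77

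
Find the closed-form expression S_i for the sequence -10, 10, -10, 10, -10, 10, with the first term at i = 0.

Check ratios: 10 / -10 = -1.0
Common ratio r = -1.
First term a = -10.
Formula: S_i = -10 * (-1)^i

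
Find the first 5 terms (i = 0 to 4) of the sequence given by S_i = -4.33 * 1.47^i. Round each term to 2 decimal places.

This is a geometric sequence.
i=0: S_0 = -4.33 * 1.47^0 = -4.33
i=1: S_1 = -4.33 * 1.47^1 ≈ -6.37
i=2: S_2 = -4.33 * 1.47^2 ≈ -9.36
i=3: S_3 = -4.33 * 1.47^3 ≈ -13.75
i=4: S_4 = -4.33 * 1.47^4 ≈ -20.22
The first 5 terms are: [-4.33, -6.37, -9.36, -13.75, -20.22]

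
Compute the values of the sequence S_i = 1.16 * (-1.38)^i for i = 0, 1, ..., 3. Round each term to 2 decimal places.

This is a geometric sequence.
i=0: S_0 = 1.16 * (-1.38)^0 = 1.16
i=1: S_1 = 1.16 * (-1.38)^1 ≈ -1.6
i=2: S_2 = 1.16 * (-1.38)^2 ≈ 2.21
i=3: S_3 = 1.16 * (-1.38)^3 ≈ -3.05
The first 4 terms are: [1.16, -1.6, 2.21, -3.05]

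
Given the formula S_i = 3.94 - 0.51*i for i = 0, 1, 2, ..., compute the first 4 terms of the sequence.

This is an arithmetic sequence.
i=0: S_0 = 3.94 + -0.51*0 = 3.94
i=1: S_1 = 3.94 + -0.51*1 = 3.43
i=2: S_2 = 3.94 + -0.51*2 = 2.92
i=3: S_3 = 3.94 + -0.51*3 = 2.41
The first 4 terms are: [3.94, 3.43, 2.92, 2.41]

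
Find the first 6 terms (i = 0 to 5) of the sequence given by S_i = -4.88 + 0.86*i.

This is an arithmetic sequence.
i=0: S_0 = -4.88 + 0.86*0 = -4.88
i=1: S_1 = -4.88 + 0.86*1 = -4.02
i=2: S_2 = -4.88 + 0.86*2 = -3.16
i=3: S_3 = -4.88 + 0.86*3 = -2.3
i=4: S_4 = -4.88 + 0.86*4 = -1.44
i=5: S_5 = -4.88 + 0.86*5 = -0.58
The first 6 terms are: [-4.88, -4.02, -3.16, -2.3, -1.44, -0.58]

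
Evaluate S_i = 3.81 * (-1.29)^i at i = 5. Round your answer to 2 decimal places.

S_5 = 3.81 * (-1.29)^5 ≈ 3.81 * -3.5723 ≈ -13.61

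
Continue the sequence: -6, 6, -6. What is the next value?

Ratios: 6 / -6 = -1.0
This is a geometric sequence with common ratio r = -1.
Next term = -6 * -1 = 6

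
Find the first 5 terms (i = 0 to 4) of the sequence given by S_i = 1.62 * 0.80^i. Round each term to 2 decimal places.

This is a geometric sequence.
i=0: S_0 = 1.62 * 0.8^0 = 1.62
i=1: S_1 = 1.62 * 0.8^1 ≈ 1.3
i=2: S_2 = 1.62 * 0.8^2 ≈ 1.04
i=3: S_3 = 1.62 * 0.8^3 ≈ 0.83
i=4: S_4 = 1.62 * 0.8^4 ≈ 0.66
The first 5 terms are: [1.62, 1.3, 1.04, 0.83, 0.66]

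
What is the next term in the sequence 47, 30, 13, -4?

Differences: 30 - 47 = -17
This is an arithmetic sequence with common difference d = -17.
Next term = -4 + -17 = -21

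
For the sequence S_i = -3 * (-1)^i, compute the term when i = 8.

S_8 = -3 * (-1)^8 = -3 * 1 = -3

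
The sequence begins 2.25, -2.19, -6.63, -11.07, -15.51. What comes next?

Differences: -2.19 - 2.25 = -4.44
This is an arithmetic sequence with common difference d = -4.44.
Next term = -15.51 + -4.44 = -19.95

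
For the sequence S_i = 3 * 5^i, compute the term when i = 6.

S_6 = 3 * 5^6 = 3 * 15625 = 46875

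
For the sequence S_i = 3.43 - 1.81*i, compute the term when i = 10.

S_10 = 3.43 + -1.81*10 = 3.43 + -18.1 = -14.67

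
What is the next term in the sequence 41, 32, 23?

Differences: 32 - 41 = -9
This is an arithmetic sequence with common difference d = -9.
Next term = 23 + -9 = 14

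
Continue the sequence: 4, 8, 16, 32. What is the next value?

Ratios: 8 / 4 = 2.0
This is a geometric sequence with common ratio r = 2.
Next term = 32 * 2 = 64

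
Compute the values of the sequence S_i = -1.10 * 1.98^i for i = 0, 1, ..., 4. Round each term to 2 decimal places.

This is a geometric sequence.
i=0: S_0 = -1.1 * 1.98^0 = -1.1
i=1: S_1 = -1.1 * 1.98^1 ≈ -2.18
i=2: S_2 = -1.1 * 1.98^2 ≈ -4.31
i=3: S_3 = -1.1 * 1.98^3 ≈ -8.54
i=4: S_4 = -1.1 * 1.98^4 ≈ -16.91
The first 5 terms are: [-1.1, -2.18, -4.31, -8.54, -16.91]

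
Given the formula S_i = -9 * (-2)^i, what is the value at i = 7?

S_7 = -9 * (-2)^7 = -9 * -128 = 1152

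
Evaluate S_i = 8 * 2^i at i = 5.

S_5 = 8 * 2^5 = 8 * 32 = 256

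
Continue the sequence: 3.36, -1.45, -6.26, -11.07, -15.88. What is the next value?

Differences: -1.45 - 3.36 = -4.81
This is an arithmetic sequence with common difference d = -4.81.
Next term = -15.88 + -4.81 = -20.69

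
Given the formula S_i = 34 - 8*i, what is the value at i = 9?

S_9 = 34 + -8*9 = 34 + -72 = -38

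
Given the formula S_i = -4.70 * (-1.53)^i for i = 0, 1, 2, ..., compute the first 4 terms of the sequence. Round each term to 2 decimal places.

This is a geometric sequence.
i=0: S_0 = -4.7 * (-1.53)^0 = -4.7
i=1: S_1 = -4.7 * (-1.53)^1 ≈ 7.19
i=2: S_2 = -4.7 * (-1.53)^2 ≈ -11.0
i=3: S_3 = -4.7 * (-1.53)^3 ≈ 16.83
The first 4 terms are: [-4.7, 7.19, -11.0, 16.83]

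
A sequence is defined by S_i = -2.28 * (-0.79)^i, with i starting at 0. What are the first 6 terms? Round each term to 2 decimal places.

This is a geometric sequence.
i=0: S_0 = -2.28 * (-0.79)^0 = -2.28
i=1: S_1 = -2.28 * (-0.79)^1 ≈ 1.8
i=2: S_2 = -2.28 * (-0.79)^2 ≈ -1.42
i=3: S_3 = -2.28 * (-0.79)^3 ≈ 1.12
i=4: S_4 = -2.28 * (-0.79)^4 ≈ -0.89
i=5: S_5 = -2.28 * (-0.79)^5 ≈ 0.7
The first 6 terms are: [-2.28, 1.8, -1.42, 1.12, -0.89, 0.7]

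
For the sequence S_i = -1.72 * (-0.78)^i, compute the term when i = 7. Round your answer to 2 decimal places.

S_7 = -1.72 * (-0.78)^7 ≈ -1.72 * -0.1757 ≈ 0.3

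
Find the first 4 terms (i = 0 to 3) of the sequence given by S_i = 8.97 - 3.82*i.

This is an arithmetic sequence.
i=0: S_0 = 8.97 + -3.82*0 = 8.97
i=1: S_1 = 8.97 + -3.82*1 = 5.15
i=2: S_2 = 8.97 + -3.82*2 = 1.33
i=3: S_3 = 8.97 + -3.82*3 = -2.49
The first 4 terms are: [8.97, 5.15, 1.33, -2.49]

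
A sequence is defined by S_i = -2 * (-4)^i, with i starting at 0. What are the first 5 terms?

This is a geometric sequence.
i=0: S_0 = -2 * (-4)^0 = -2
i=1: S_1 = -2 * (-4)^1 = 8
i=2: S_2 = -2 * (-4)^2 = -32
i=3: S_3 = -2 * (-4)^3 = 128
i=4: S_4 = -2 * (-4)^4 = -512
The first 5 terms are: [-2, 8, -32, 128, -512]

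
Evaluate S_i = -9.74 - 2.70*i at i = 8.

S_8 = -9.74 + -2.7*8 = -9.74 + -21.6 = -31.34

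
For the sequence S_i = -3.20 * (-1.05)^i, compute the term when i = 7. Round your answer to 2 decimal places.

S_7 = -3.2 * (-1.05)^7 ≈ -3.2 * -1.4071 ≈ 4.5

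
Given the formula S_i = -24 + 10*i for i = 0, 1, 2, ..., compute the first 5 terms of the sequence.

This is an arithmetic sequence.
i=0: S_0 = -24 + 10*0 = -24
i=1: S_1 = -24 + 10*1 = -14
i=2: S_2 = -24 + 10*2 = -4
i=3: S_3 = -24 + 10*3 = 6
i=4: S_4 = -24 + 10*4 = 16
The first 5 terms are: [-24, -14, -4, 6, 16]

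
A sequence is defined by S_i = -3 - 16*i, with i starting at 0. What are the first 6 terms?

This is an arithmetic sequence.
i=0: S_0 = -3 + -16*0 = -3
i=1: S_1 = -3 + -16*1 = -19
i=2: S_2 = -3 + -16*2 = -35
i=3: S_3 = -3 + -16*3 = -51
i=4: S_4 = -3 + -16*4 = -67
i=5: S_5 = -3 + -16*5 = -83
The first 6 terms are: [-3, -19, -35, -51, -67, -83]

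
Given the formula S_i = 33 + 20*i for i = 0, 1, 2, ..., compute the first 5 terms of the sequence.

This is an arithmetic sequence.
i=0: S_0 = 33 + 20*0 = 33
i=1: S_1 = 33 + 20*1 = 53
i=2: S_2 = 33 + 20*2 = 73
i=3: S_3 = 33 + 20*3 = 93
i=4: S_4 = 33 + 20*4 = 113
The first 5 terms are: [33, 53, 73, 93, 113]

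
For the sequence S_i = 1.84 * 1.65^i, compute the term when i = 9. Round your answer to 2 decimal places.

S_9 = 1.84 * 1.65^9 ≈ 1.84 * 90.6474 ≈ 166.79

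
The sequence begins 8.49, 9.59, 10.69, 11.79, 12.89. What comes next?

Differences: 9.59 - 8.49 = 1.1
This is an arithmetic sequence with common difference d = 1.1.
Next term = 12.89 + 1.1 = 13.99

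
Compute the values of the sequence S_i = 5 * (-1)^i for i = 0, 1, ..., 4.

This is a geometric sequence.
i=0: S_0 = 5 * (-1)^0 = 5
i=1: S_1 = 5 * (-1)^1 = -5
i=2: S_2 = 5 * (-1)^2 = 5
i=3: S_3 = 5 * (-1)^3 = -5
i=4: S_4 = 5 * (-1)^4 = 5
The first 5 terms are: [5, -5, 5, -5, 5]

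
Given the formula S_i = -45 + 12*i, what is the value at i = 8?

S_8 = -45 + 12*8 = -45 + 96 = 51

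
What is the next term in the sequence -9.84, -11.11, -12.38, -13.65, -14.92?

Differences: -11.11 - -9.84 = -1.27
This is an arithmetic sequence with common difference d = -1.27.
Next term = -14.92 + -1.27 = -16.19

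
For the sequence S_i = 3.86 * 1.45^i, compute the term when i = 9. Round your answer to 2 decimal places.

S_9 = 3.86 * 1.45^9 ≈ 3.86 * 28.3343 ≈ 109.37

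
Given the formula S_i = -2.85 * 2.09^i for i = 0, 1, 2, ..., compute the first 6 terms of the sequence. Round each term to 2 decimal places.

This is a geometric sequence.
i=0: S_0 = -2.85 * 2.09^0 = -2.85
i=1: S_1 = -2.85 * 2.09^1 ≈ -5.96
i=2: S_2 = -2.85 * 2.09^2 ≈ -12.45
i=3: S_3 = -2.85 * 2.09^3 ≈ -26.02
i=4: S_4 = -2.85 * 2.09^4 ≈ -54.38
i=5: S_5 = -2.85 * 2.09^5 ≈ -113.65
The first 6 terms are: [-2.85, -5.96, -12.45, -26.02, -54.38, -113.65]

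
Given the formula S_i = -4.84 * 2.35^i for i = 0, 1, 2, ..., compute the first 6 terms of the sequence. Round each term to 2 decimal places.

This is a geometric sequence.
i=0: S_0 = -4.84 * 2.35^0 = -4.84
i=1: S_1 = -4.84 * 2.35^1 ≈ -11.37
i=2: S_2 = -4.84 * 2.35^2 ≈ -26.73
i=3: S_3 = -4.84 * 2.35^3 ≈ -62.81
i=4: S_4 = -4.84 * 2.35^4 ≈ -147.61
i=5: S_5 = -4.84 * 2.35^5 ≈ -346.88
The first 6 terms are: [-4.84, -11.37, -26.73, -62.81, -147.61, -346.88]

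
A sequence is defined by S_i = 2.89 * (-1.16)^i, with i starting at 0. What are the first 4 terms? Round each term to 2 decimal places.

This is a geometric sequence.
i=0: S_0 = 2.89 * (-1.16)^0 = 2.89
i=1: S_1 = 2.89 * (-1.16)^1 ≈ -3.35
i=2: S_2 = 2.89 * (-1.16)^2 ≈ 3.89
i=3: S_3 = 2.89 * (-1.16)^3 ≈ -4.51
The first 4 terms are: [2.89, -3.35, 3.89, -4.51]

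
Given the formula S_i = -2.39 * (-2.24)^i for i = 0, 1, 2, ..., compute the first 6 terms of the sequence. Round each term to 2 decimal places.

This is a geometric sequence.
i=0: S_0 = -2.39 * (-2.24)^0 = -2.39
i=1: S_1 = -2.39 * (-2.24)^1 ≈ 5.35
i=2: S_2 = -2.39 * (-2.24)^2 ≈ -11.99
i=3: S_3 = -2.39 * (-2.24)^3 ≈ 26.86
i=4: S_4 = -2.39 * (-2.24)^4 ≈ -60.17
i=5: S_5 = -2.39 * (-2.24)^5 ≈ 134.78
The first 6 terms are: [-2.39, 5.35, -11.99, 26.86, -60.17, 134.78]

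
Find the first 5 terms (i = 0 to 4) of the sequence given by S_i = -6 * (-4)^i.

This is a geometric sequence.
i=0: S_0 = -6 * (-4)^0 = -6
i=1: S_1 = -6 * (-4)^1 = 24
i=2: S_2 = -6 * (-4)^2 = -96
i=3: S_3 = -6 * (-4)^3 = 384
i=4: S_4 = -6 * (-4)^4 = -1536
The first 5 terms are: [-6, 24, -96, 384, -1536]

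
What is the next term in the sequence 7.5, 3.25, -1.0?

Differences: 3.25 - 7.5 = -4.25
This is an arithmetic sequence with common difference d = -4.25.
Next term = -1.0 + -4.25 = -5.25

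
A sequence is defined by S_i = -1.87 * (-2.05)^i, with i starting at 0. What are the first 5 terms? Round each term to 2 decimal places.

This is a geometric sequence.
i=0: S_0 = -1.87 * (-2.05)^0 = -1.87
i=1: S_1 = -1.87 * (-2.05)^1 ≈ 3.83
i=2: S_2 = -1.87 * (-2.05)^2 ≈ -7.86
i=3: S_3 = -1.87 * (-2.05)^3 ≈ 16.11
i=4: S_4 = -1.87 * (-2.05)^4 ≈ -33.03
The first 5 terms are: [-1.87, 3.83, -7.86, 16.11, -33.03]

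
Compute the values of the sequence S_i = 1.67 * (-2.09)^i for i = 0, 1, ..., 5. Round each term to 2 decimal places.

This is a geometric sequence.
i=0: S_0 = 1.67 * (-2.09)^0 = 1.67
i=1: S_1 = 1.67 * (-2.09)^1 ≈ -3.49
i=2: S_2 = 1.67 * (-2.09)^2 ≈ 7.29
i=3: S_3 = 1.67 * (-2.09)^3 ≈ -15.25
i=4: S_4 = 1.67 * (-2.09)^4 ≈ 31.86
i=5: S_5 = 1.67 * (-2.09)^5 ≈ -66.6
The first 6 terms are: [1.67, -3.49, 7.29, -15.25, 31.86, -66.6]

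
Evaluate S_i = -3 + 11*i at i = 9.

S_9 = -3 + 11*9 = -3 + 99 = 96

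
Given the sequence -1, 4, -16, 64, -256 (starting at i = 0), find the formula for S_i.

Check ratios: 4 / -1 = -4.0
Common ratio r = -4.
First term a = -1.
Formula: S_i = -1 * (-4)^i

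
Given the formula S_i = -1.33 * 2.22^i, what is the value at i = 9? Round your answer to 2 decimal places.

S_9 = -1.33 * 2.22^9 ≈ -1.33 * 1309.7149 ≈ -1741.92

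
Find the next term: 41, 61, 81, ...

Differences: 61 - 41 = 20
This is an arithmetic sequence with common difference d = 20.
Next term = 81 + 20 = 101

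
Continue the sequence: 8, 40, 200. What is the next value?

Ratios: 40 / 8 = 5.0
This is a geometric sequence with common ratio r = 5.
Next term = 200 * 5 = 1000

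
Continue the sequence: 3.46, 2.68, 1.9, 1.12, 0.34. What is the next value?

Differences: 2.68 - 3.46 = -0.78
This is an arithmetic sequence with common difference d = -0.78.
Next term = 0.34 + -0.78 = -0.44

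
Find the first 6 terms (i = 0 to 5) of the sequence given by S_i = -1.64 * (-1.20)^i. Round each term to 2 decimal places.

This is a geometric sequence.
i=0: S_0 = -1.64 * (-1.2)^0 = -1.64
i=1: S_1 = -1.64 * (-1.2)^1 ≈ 1.97
i=2: S_2 = -1.64 * (-1.2)^2 ≈ -2.36
i=3: S_3 = -1.64 * (-1.2)^3 ≈ 2.83
i=4: S_4 = -1.64 * (-1.2)^4 ≈ -3.4
i=5: S_5 = -1.64 * (-1.2)^5 ≈ 4.08
The first 6 terms are: [-1.64, 1.97, -2.36, 2.83, -3.4, 4.08]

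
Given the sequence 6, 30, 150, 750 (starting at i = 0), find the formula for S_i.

Check ratios: 30 / 6 = 5.0
Common ratio r = 5.
First term a = 6.
Formula: S_i = 6 * 5^i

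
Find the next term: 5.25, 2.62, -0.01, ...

Differences: 2.62 - 5.25 = -2.63
This is an arithmetic sequence with common difference d = -2.63.
Next term = -0.01 + -2.63 = -2.64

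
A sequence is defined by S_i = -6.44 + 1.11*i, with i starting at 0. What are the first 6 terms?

This is an arithmetic sequence.
i=0: S_0 = -6.44 + 1.11*0 = -6.44
i=1: S_1 = -6.44 + 1.11*1 = -5.33
i=2: S_2 = -6.44 + 1.11*2 = -4.22
i=3: S_3 = -6.44 + 1.11*3 = -3.11
i=4: S_4 = -6.44 + 1.11*4 = -2.0
i=5: S_5 = -6.44 + 1.11*5 = -0.89
The first 6 terms are: [-6.44, -5.33, -4.22, -3.11, -2.0, -0.89]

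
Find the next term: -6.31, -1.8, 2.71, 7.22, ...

Differences: -1.8 - -6.31 = 4.51
This is an arithmetic sequence with common difference d = 4.51.
Next term = 7.22 + 4.51 = 11.73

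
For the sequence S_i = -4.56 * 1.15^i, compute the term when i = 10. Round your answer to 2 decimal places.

S_10 = -4.56 * 1.15^10 ≈ -4.56 * 4.0456 ≈ -18.45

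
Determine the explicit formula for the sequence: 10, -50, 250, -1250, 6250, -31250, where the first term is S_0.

Check ratios: -50 / 10 = -5.0
Common ratio r = -5.
First term a = 10.
Formula: S_i = 10 * (-5)^i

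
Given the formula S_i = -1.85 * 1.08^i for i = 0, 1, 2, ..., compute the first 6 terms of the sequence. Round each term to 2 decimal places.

This is a geometric sequence.
i=0: S_0 = -1.85 * 1.08^0 = -1.85
i=1: S_1 = -1.85 * 1.08^1 ≈ -2.0
i=2: S_2 = -1.85 * 1.08^2 ≈ -2.16
i=3: S_3 = -1.85 * 1.08^3 ≈ -2.33
i=4: S_4 = -1.85 * 1.08^4 ≈ -2.52
i=5: S_5 = -1.85 * 1.08^5 ≈ -2.72
The first 6 terms are: [-1.85, -2.0, -2.16, -2.33, -2.52, -2.72]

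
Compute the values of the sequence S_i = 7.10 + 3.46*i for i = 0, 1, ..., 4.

This is an arithmetic sequence.
i=0: S_0 = 7.1 + 3.46*0 = 7.1
i=1: S_1 = 7.1 + 3.46*1 = 10.56
i=2: S_2 = 7.1 + 3.46*2 = 14.02
i=3: S_3 = 7.1 + 3.46*3 = 17.48
i=4: S_4 = 7.1 + 3.46*4 = 20.94
The first 5 terms are: [7.1, 10.56, 14.02, 17.48, 20.94]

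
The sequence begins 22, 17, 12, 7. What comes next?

Differences: 17 - 22 = -5
This is an arithmetic sequence with common difference d = -5.
Next term = 7 + -5 = 2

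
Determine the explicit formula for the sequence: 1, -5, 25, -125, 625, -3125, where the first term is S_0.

Check ratios: -5 / 1 = -5.0
Common ratio r = -5.
First term a = 1.
Formula: S_i = 1 * (-5)^i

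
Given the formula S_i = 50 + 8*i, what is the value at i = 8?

S_8 = 50 + 8*8 = 50 + 64 = 114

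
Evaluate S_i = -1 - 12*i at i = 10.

S_10 = -1 + -12*10 = -1 + -120 = -121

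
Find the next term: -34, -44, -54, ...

Differences: -44 - -34 = -10
This is an arithmetic sequence with common difference d = -10.
Next term = -54 + -10 = -64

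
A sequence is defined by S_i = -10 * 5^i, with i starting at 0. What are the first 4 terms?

This is a geometric sequence.
i=0: S_0 = -10 * 5^0 = -10
i=1: S_1 = -10 * 5^1 = -50
i=2: S_2 = -10 * 5^2 = -250
i=3: S_3 = -10 * 5^3 = -1250
The first 4 terms are: [-10, -50, -250, -1250]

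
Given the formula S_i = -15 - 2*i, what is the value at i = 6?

S_6 = -15 + -2*6 = -15 + -12 = -27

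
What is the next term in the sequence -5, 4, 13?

Differences: 4 - -5 = 9
This is an arithmetic sequence with common difference d = 9.
Next term = 13 + 9 = 22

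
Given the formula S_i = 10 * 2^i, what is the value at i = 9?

S_9 = 10 * 2^9 = 10 * 512 = 5120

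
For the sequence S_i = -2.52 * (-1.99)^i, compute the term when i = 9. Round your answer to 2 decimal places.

S_9 = -2.52 * (-1.99)^9 ≈ -2.52 * -489.4155 ≈ 1233.33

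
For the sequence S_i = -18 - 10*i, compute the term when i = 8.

S_8 = -18 + -10*8 = -18 + -80 = -98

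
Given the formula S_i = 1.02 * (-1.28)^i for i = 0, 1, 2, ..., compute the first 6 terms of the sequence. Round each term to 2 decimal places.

This is a geometric sequence.
i=0: S_0 = 1.02 * (-1.28)^0 = 1.02
i=1: S_1 = 1.02 * (-1.28)^1 ≈ -1.31
i=2: S_2 = 1.02 * (-1.28)^2 ≈ 1.67
i=3: S_3 = 1.02 * (-1.28)^3 ≈ -2.14
i=4: S_4 = 1.02 * (-1.28)^4 ≈ 2.74
i=5: S_5 = 1.02 * (-1.28)^5 ≈ -3.5
The first 6 terms are: [1.02, -1.31, 1.67, -2.14, 2.74, -3.5]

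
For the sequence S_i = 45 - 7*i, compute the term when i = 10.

S_10 = 45 + -7*10 = 45 + -70 = -25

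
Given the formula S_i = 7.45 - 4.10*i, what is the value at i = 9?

S_9 = 7.45 + -4.1*9 = 7.45 + -36.9 = -29.45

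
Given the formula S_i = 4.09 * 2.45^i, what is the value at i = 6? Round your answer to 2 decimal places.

S_6 = 4.09 * 2.45^6 ≈ 4.09 * 216.2701 ≈ 884.54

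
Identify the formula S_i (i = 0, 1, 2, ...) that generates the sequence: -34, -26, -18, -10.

Check differences: -26 - -34 = 8
-18 - -26 = 8
Common difference d = 8.
First term a = -34.
Formula: S_i = -34 + 8*i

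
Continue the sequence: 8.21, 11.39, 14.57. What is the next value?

Differences: 11.39 - 8.21 = 3.18
This is an arithmetic sequence with common difference d = 3.18.
Next term = 14.57 + 3.18 = 17.75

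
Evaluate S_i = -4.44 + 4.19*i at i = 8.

S_8 = -4.44 + 4.19*8 = -4.44 + 33.52 = 29.08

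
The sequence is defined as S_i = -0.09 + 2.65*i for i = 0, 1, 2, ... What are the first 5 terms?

This is an arithmetic sequence.
i=0: S_0 = -0.09 + 2.65*0 = -0.09
i=1: S_1 = -0.09 + 2.65*1 = 2.56
i=2: S_2 = -0.09 + 2.65*2 = 5.21
i=3: S_3 = -0.09 + 2.65*3 = 7.86
i=4: S_4 = -0.09 + 2.65*4 = 10.51
The first 5 terms are: [-0.09, 2.56, 5.21, 7.86, 10.51]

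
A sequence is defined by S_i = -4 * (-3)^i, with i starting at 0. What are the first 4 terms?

This is a geometric sequence.
i=0: S_0 = -4 * (-3)^0 = -4
i=1: S_1 = -4 * (-3)^1 = 12
i=2: S_2 = -4 * (-3)^2 = -36
i=3: S_3 = -4 * (-3)^3 = 108
The first 4 terms are: [-4, 12, -36, 108]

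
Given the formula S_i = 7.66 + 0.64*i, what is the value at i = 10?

S_10 = 7.66 + 0.64*10 = 7.66 + 6.4 = 14.06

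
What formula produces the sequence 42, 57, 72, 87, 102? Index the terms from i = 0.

Check differences: 57 - 42 = 15
72 - 57 = 15
Common difference d = 15.
First term a = 42.
Formula: S_i = 42 + 15*i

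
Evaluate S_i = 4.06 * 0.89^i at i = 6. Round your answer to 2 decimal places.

S_6 = 4.06 * 0.89^6 ≈ 4.06 * 0.497 ≈ 2.02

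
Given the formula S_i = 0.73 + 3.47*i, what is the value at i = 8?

S_8 = 0.73 + 3.47*8 = 0.73 + 27.76 = 28.49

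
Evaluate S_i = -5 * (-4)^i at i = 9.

S_9 = -5 * (-4)^9 = -5 * -262144 = 1310720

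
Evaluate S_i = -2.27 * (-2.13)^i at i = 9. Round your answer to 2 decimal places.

S_9 = -2.27 * (-2.13)^9 ≈ -2.27 * -902.436 ≈ 2048.53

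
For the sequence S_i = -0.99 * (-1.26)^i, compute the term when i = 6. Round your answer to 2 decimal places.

S_6 = -0.99 * (-1.26)^6 ≈ -0.99 * 4.0015 ≈ -3.96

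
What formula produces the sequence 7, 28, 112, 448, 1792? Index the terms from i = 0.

Check ratios: 28 / 7 = 4.0
Common ratio r = 4.
First term a = 7.
Formula: S_i = 7 * 4^i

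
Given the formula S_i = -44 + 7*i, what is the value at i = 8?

S_8 = -44 + 7*8 = -44 + 56 = 12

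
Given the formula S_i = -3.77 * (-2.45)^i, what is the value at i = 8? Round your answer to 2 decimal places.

S_8 = -3.77 * (-2.45)^8 ≈ -3.77 * 1298.1614 ≈ -4894.07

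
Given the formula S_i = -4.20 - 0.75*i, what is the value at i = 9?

S_9 = -4.2 + -0.75*9 = -4.2 + -6.75 = -10.95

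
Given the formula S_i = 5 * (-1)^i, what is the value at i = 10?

S_10 = 5 * (-1)^10 = 5 * 1 = 5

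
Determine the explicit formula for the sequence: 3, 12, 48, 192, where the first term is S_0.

Check ratios: 12 / 3 = 4.0
Common ratio r = 4.
First term a = 3.
Formula: S_i = 3 * 4^i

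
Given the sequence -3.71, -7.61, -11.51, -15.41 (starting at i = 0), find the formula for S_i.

Check differences: -7.61 - -3.71 = -3.9
-11.51 - -7.61 = -3.9
Common difference d = -3.9.
First term a = -3.71.
Formula: S_i = -3.71 - 3.90*i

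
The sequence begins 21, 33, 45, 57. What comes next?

Differences: 33 - 21 = 12
This is an arithmetic sequence with common difference d = 12.
Next term = 57 + 12 = 69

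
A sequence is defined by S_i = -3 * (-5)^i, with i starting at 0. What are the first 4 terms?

This is a geometric sequence.
i=0: S_0 = -3 * (-5)^0 = -3
i=1: S_1 = -3 * (-5)^1 = 15
i=2: S_2 = -3 * (-5)^2 = -75
i=3: S_3 = -3 * (-5)^3 = 375
The first 4 terms are: [-3, 15, -75, 375]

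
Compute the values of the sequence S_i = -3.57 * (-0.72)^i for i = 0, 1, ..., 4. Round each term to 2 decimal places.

This is a geometric sequence.
i=0: S_0 = -3.57 * (-0.72)^0 = -3.57
i=1: S_1 = -3.57 * (-0.72)^1 ≈ 2.57
i=2: S_2 = -3.57 * (-0.72)^2 ≈ -1.85
i=3: S_3 = -3.57 * (-0.72)^3 ≈ 1.33
i=4: S_4 = -3.57 * (-0.72)^4 ≈ -0.96
The first 5 terms are: [-3.57, 2.57, -1.85, 1.33, -0.96]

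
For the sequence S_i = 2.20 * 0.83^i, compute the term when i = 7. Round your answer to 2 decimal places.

S_7 = 2.2 * 0.83^7 ≈ 2.2 * 0.2714 ≈ 0.6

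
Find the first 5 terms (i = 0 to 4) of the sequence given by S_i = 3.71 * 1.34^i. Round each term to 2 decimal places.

This is a geometric sequence.
i=0: S_0 = 3.71 * 1.34^0 = 3.71
i=1: S_1 = 3.71 * 1.34^1 ≈ 4.97
i=2: S_2 = 3.71 * 1.34^2 ≈ 6.66
i=3: S_3 = 3.71 * 1.34^3 ≈ 8.93
i=4: S_4 = 3.71 * 1.34^4 ≈ 11.96
The first 5 terms are: [3.71, 4.97, 6.66, 8.93, 11.96]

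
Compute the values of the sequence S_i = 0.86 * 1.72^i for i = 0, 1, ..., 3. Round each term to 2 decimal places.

This is a geometric sequence.
i=0: S_0 = 0.86 * 1.72^0 = 0.86
i=1: S_1 = 0.86 * 1.72^1 ≈ 1.48
i=2: S_2 = 0.86 * 1.72^2 ≈ 2.54
i=3: S_3 = 0.86 * 1.72^3 ≈ 4.38
The first 4 terms are: [0.86, 1.48, 2.54, 4.38]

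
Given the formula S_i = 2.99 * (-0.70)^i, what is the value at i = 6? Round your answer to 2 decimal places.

S_6 = 2.99 * (-0.7)^6 ≈ 2.99 * 0.1176 ≈ 0.35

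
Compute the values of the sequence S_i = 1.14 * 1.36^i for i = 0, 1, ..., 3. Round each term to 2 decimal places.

This is a geometric sequence.
i=0: S_0 = 1.14 * 1.36^0 = 1.14
i=1: S_1 = 1.14 * 1.36^1 ≈ 1.55
i=2: S_2 = 1.14 * 1.36^2 ≈ 2.11
i=3: S_3 = 1.14 * 1.36^3 ≈ 2.87
The first 4 terms are: [1.14, 1.55, 2.11, 2.87]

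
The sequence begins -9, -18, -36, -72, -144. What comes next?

Ratios: -18 / -9 = 2.0
This is a geometric sequence with common ratio r = 2.
Next term = -144 * 2 = -288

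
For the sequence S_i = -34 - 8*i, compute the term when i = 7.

S_7 = -34 + -8*7 = -34 + -56 = -90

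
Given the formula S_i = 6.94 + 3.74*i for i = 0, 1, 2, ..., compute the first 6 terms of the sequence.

This is an arithmetic sequence.
i=0: S_0 = 6.94 + 3.74*0 = 6.94
i=1: S_1 = 6.94 + 3.74*1 = 10.68
i=2: S_2 = 6.94 + 3.74*2 = 14.42
i=3: S_3 = 6.94 + 3.74*3 = 18.16
i=4: S_4 = 6.94 + 3.74*4 = 21.9
i=5: S_5 = 6.94 + 3.74*5 = 25.64
The first 6 terms are: [6.94, 10.68, 14.42, 18.16, 21.9, 25.64]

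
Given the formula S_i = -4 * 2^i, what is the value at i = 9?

S_9 = -4 * 2^9 = -4 * 512 = -2048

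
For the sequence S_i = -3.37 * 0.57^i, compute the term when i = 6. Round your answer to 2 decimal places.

S_6 = -3.37 * 0.57^6 ≈ -3.37 * 0.0343 ≈ -0.12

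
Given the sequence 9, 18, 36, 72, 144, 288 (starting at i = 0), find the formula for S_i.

Check ratios: 18 / 9 = 2.0
Common ratio r = 2.
First term a = 9.
Formula: S_i = 9 * 2^i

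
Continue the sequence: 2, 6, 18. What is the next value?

Ratios: 6 / 2 = 3.0
This is a geometric sequence with common ratio r = 3.
Next term = 18 * 3 = 54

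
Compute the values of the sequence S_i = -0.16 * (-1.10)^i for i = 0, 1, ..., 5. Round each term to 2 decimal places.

This is a geometric sequence.
i=0: S_0 = -0.16 * (-1.1)^0 = -0.16
i=1: S_1 = -0.16 * (-1.1)^1 ≈ 0.18
i=2: S_2 = -0.16 * (-1.1)^2 ≈ -0.19
i=3: S_3 = -0.16 * (-1.1)^3 ≈ 0.21
i=4: S_4 = -0.16 * (-1.1)^4 ≈ -0.23
i=5: S_5 = -0.16 * (-1.1)^5 ≈ 0.26
The first 6 terms are: [-0.16, 0.18, -0.19, 0.21, -0.23, 0.26]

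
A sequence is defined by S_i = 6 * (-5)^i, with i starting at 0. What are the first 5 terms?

This is a geometric sequence.
i=0: S_0 = 6 * (-5)^0 = 6
i=1: S_1 = 6 * (-5)^1 = -30
i=2: S_2 = 6 * (-5)^2 = 150
i=3: S_3 = 6 * (-5)^3 = -750
i=4: S_4 = 6 * (-5)^4 = 3750
The first 5 terms are: [6, -30, 150, -750, 3750]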